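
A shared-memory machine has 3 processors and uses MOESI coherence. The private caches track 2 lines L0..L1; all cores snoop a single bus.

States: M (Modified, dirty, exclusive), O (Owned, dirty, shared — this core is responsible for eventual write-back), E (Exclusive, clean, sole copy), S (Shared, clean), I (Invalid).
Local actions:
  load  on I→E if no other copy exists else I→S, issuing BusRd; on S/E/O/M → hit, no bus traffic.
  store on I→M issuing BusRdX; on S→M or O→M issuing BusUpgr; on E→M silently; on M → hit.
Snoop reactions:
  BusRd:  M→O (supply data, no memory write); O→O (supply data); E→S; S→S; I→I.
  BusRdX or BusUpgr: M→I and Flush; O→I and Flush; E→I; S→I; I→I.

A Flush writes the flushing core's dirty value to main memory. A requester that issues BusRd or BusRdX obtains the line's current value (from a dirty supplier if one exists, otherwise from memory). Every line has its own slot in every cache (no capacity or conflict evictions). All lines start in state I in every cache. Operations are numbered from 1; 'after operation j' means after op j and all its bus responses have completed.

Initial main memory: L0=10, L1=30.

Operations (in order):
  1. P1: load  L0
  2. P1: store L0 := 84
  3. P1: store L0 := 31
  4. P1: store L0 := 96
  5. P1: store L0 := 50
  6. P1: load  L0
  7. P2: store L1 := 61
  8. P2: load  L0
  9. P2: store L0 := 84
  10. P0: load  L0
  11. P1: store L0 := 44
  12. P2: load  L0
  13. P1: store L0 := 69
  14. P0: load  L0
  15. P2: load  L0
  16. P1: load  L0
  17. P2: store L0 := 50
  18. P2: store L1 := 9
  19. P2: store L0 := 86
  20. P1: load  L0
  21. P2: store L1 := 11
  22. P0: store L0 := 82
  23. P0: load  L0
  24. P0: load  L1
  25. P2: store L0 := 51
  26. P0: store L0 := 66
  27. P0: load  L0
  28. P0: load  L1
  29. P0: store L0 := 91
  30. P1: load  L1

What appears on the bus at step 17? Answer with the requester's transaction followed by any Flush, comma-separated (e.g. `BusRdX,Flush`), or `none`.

bus = BusUpgr,Flush

  op1 P1: load  L0 → I/E/I on L0; bus BusRd; mem=10
  op2 P1: store L0 := 84 → I/M/I on L0; bus (none); mem=10
  op3 P1: store L0 := 31 → I/M/I on L0; bus (none); mem=10
  op4 P1: store L0 := 96 → I/M/I on L0; bus (none); mem=10
  op5 P1: store L0 := 50 → I/M/I on L0; bus (none); mem=10
  op6 P1: load  L0 → I/M/I on L0; bus (none); mem=10
  op7 P2: store L1 := 61 → I/I/M on L1; bus BusRdX; mem=30
  op8 P2: load  L0 → I/O/S on L0; bus BusRd; mem=10
  op9 P2: store L0 := 84 → I/I/M on L0; bus BusUpgr Flush; mem=50
  op10 P0: load  L0 → S/I/O on L0; bus BusRd; mem=50
  op11 P1: store L0 := 44 → I/M/I on L0; bus BusRdX Flush; mem=84
  op12 P2: load  L0 → I/O/S on L0; bus BusRd; mem=84
  op13 P1: store L0 := 69 → I/M/I on L0; bus BusUpgr; mem=84
  op14 P0: load  L0 → S/O/I on L0; bus BusRd; mem=84
  op15 P2: load  L0 → S/O/S on L0; bus BusRd; mem=84
  op16 P1: load  L0 → S/O/S on L0; bus (none); mem=84
  op17 P2: store L0 := 50 → I/I/M on L0; bus BusUpgr Flush; mem=69
  op18 P2: store L1 := 9 → I/I/M on L1; bus (none); mem=30
  op19 P2: store L0 := 86 → I/I/M on L0; bus (none); mem=69
  op20 P1: load  L0 → I/S/O on L0; bus BusRd; mem=69
  op21 P2: store L1 := 11 → I/I/M on L1; bus (none); mem=30
  op22 P0: store L0 := 82 → M/I/I on L0; bus BusRdX Flush; mem=86
  op23 P0: load  L0 → M/I/I on L0; bus (none); mem=86
  op24 P0: load  L1 → S/I/O on L1; bus BusRd; mem=30
  op25 P2: store L0 := 51 → I/I/M on L0; bus BusRdX Flush; mem=82
  op26 P0: store L0 := 66 → M/I/I on L0; bus BusRdX Flush; mem=51
  op27 P0: load  L0 → M/I/I on L0; bus (none); mem=51
  op28 P0: load  L1 → S/I/O on L1; bus (none); mem=30
  op29 P0: store L0 := 91 → M/I/I on L0; bus (none); mem=51
  op30 P1: load  L1 → S/S/O on L1; bus BusRd; mem=30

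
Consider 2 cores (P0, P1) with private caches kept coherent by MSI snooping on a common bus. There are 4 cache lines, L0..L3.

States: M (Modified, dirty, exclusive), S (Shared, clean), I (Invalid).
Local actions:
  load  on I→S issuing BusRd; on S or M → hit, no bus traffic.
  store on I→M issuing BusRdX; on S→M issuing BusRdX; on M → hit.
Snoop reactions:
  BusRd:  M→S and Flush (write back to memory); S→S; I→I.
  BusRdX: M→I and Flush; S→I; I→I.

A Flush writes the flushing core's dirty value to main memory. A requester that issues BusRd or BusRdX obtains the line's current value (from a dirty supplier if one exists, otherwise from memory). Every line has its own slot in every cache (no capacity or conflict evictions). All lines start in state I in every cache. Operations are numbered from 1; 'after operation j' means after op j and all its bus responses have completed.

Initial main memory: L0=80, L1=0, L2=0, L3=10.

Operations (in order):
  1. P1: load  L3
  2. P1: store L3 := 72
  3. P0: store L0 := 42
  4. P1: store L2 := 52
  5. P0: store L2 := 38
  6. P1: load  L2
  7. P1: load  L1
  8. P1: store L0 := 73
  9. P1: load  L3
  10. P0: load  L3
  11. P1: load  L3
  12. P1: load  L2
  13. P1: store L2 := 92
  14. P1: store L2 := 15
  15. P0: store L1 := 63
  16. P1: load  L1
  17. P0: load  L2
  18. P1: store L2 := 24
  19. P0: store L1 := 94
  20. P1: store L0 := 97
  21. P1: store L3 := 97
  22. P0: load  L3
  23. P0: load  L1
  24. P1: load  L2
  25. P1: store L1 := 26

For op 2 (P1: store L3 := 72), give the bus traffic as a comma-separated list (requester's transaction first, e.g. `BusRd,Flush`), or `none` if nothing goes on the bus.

bus = BusRdX

step 1: P1: load  L3  ⟶  IS  (L3)  txn=BusRd  M[L3]=10
step 2: P1: store L3 := 72  ⟶  IM  (L3)  txn=BusRdX  M[L3]=10
step 3: P0: store L0 := 42  ⟶  MI  (L0)  txn=BusRdX  M[L0]=80
step 4: P1: store L2 := 52  ⟶  IM  (L2)  txn=BusRdX  M[L2]=0
step 5: P0: store L2 := 38  ⟶  MI  (L2)  txn=BusRdX+Flush  M[L2]=52
step 6: P1: load  L2  ⟶  SS  (L2)  txn=BusRd+Flush  M[L2]=38
step 7: P1: load  L1  ⟶  IS  (L1)  txn=BusRd  M[L1]=0
step 8: P1: store L0 := 73  ⟶  IM  (L0)  txn=BusRdX+Flush  M[L0]=42
step 9: P1: load  L3  ⟶  IM  (L3)  txn=∅  M[L3]=10
step 10: P0: load  L3  ⟶  SS  (L3)  txn=BusRd+Flush  M[L3]=72
step 11: P1: load  L3  ⟶  SS  (L3)  txn=∅  M[L3]=72
step 12: P1: load  L2  ⟶  SS  (L2)  txn=∅  M[L2]=38
step 13: P1: store L2 := 92  ⟶  IM  (L2)  txn=BusRdX  M[L2]=38
step 14: P1: store L2 := 15  ⟶  IM  (L2)  txn=∅  M[L2]=38
step 15: P0: store L1 := 63  ⟶  MI  (L1)  txn=BusRdX  M[L1]=0
step 16: P1: load  L1  ⟶  SS  (L1)  txn=BusRd+Flush  M[L1]=63
step 17: P0: load  L2  ⟶  SS  (L2)  txn=BusRd+Flush  M[L2]=15
step 18: P1: store L2 := 24  ⟶  IM  (L2)  txn=BusRdX  M[L2]=15
step 19: P0: store L1 := 94  ⟶  MI  (L1)  txn=BusRdX  M[L1]=63
step 20: P1: store L0 := 97  ⟶  IM  (L0)  txn=∅  M[L0]=42
step 21: P1: store L3 := 97  ⟶  IM  (L3)  txn=BusRdX  M[L3]=72
step 22: P0: load  L3  ⟶  SS  (L3)  txn=BusRd+Flush  M[L3]=97
step 23: P0: load  L1  ⟶  MI  (L1)  txn=∅  M[L1]=63
step 24: P1: load  L2  ⟶  IM  (L2)  txn=∅  M[L2]=15
step 25: P1: store L1 := 26  ⟶  IM  (L1)  txn=BusRdX+Flush  M[L1]=94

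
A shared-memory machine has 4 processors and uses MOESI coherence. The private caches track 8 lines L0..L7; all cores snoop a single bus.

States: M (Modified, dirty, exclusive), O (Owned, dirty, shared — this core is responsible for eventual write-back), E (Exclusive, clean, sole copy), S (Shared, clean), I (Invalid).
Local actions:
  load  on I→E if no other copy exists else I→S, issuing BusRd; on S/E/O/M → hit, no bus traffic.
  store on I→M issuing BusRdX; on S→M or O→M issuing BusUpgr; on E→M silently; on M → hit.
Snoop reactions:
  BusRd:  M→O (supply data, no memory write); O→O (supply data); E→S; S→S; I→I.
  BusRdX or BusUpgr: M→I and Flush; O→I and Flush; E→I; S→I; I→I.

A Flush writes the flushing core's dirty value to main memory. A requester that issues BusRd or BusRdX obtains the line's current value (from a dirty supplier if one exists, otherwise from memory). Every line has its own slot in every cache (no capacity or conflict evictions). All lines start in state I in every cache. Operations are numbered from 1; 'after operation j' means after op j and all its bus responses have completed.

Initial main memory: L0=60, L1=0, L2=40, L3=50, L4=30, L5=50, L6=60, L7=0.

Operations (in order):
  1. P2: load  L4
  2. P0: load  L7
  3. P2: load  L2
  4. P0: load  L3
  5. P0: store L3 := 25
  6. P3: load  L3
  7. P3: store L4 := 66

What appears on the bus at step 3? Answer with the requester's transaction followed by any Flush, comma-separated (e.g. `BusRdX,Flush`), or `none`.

bus = BusRd

1. P2: load  L4  bus=[BusRd]  L4: P0=I P1=I P2=E P3=I  mem[L4]=30
2. P0: load  L7  bus=[BusRd]  L7: P0=E P1=I P2=I P3=I  mem[L7]=0
3. P2: load  L2  bus=[BusRd]  L2: P0=I P1=I P2=E P3=I  mem[L2]=40
4. P0: load  L3  bus=[BusRd]  L3: P0=E P1=I P2=I P3=I  mem[L3]=50
5. P0: store L3 := 25  bus=[-]  L3: P0=M P1=I P2=I P3=I  mem[L3]=50
6. P3: load  L3  bus=[BusRd]  L3: P0=O P1=I P2=I P3=S  mem[L3]=50
7. P3: store L4 := 66  bus=[BusRdX]  L4: P0=I P1=I P2=I P3=M  mem[L4]=30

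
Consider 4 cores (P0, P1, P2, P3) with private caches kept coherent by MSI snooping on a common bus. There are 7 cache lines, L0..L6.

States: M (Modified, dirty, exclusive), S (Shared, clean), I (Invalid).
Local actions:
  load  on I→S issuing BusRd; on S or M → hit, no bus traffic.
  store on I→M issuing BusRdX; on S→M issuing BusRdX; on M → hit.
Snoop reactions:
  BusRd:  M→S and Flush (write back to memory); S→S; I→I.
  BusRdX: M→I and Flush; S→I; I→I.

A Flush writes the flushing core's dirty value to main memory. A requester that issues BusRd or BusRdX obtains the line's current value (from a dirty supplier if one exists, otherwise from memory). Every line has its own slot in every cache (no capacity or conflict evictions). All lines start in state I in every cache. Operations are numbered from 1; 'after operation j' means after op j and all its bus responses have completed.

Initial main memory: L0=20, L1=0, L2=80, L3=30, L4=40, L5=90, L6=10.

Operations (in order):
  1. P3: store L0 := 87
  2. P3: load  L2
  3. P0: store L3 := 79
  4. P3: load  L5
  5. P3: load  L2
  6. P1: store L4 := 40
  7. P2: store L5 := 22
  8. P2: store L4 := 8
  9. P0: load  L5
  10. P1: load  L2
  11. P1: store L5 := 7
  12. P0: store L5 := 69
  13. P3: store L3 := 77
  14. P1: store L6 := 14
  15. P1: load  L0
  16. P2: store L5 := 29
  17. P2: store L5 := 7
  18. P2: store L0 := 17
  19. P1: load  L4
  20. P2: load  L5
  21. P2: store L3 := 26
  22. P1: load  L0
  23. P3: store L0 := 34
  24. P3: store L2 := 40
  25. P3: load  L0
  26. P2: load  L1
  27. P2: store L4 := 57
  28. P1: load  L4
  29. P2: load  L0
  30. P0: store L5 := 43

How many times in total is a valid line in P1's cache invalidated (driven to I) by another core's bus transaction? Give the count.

[1] P3: store L0 := 87 | P0:I, P1:I, P2:I, P3:M(87) | bus: BusRdX
[2] P3: load  L2 | P0:I, P1:I, P2:I, P3:S(80) | bus: BusRd
[3] P0: store L3 := 79 | P0:M(79), P1:I, P2:I, P3:I | bus: BusRdX
[4] P3: load  L5 | P0:I, P1:I, P2:I, P3:S(90) | bus: BusRd
[5] P3: load  L2 | P0:I, P1:I, P2:I, P3:S(80) | bus: none
[6] P1: store L4 := 40 | P0:I, P1:M(40), P2:I, P3:I | bus: BusRdX
[7] P2: store L5 := 22 | P0:I, P1:I, P2:M(22), P3:I | bus: BusRdX
[8] P2: store L4 := 8 | P0:I, P1:I, P2:M(8), P3:I | bus: BusRdX,Flush
[9] P0: load  L5 | P0:S(22), P1:I, P2:S(22), P3:I | bus: BusRd,Flush
[10] P1: load  L2 | P0:I, P1:S(80), P2:I, P3:S(80) | bus: BusRd
[11] P1: store L5 := 7 | P0:I, P1:M(7), P2:I, P3:I | bus: BusRdX
[12] P0: store L5 := 69 | P0:M(69), P1:I, P2:I, P3:I | bus: BusRdX,Flush
[13] P3: store L3 := 77 | P0:I, P1:I, P2:I, P3:M(77) | bus: BusRdX,Flush
[14] P1: store L6 := 14 | P0:I, P1:M(14), P2:I, P3:I | bus: BusRdX
[15] P1: load  L0 | P0:I, P1:S(87), P2:I, P3:S(87) | bus: BusRd,Flush
[16] P2: store L5 := 29 | P0:I, P1:I, P2:M(29), P3:I | bus: BusRdX,Flush
[17] P2: store L5 := 7 | P0:I, P1:I, P2:M(7), P3:I | bus: none
[18] P2: store L0 := 17 | P0:I, P1:I, P2:M(17), P3:I | bus: BusRdX
[19] P1: load  L4 | P0:I, P1:S(8), P2:S(8), P3:I | bus: BusRd,Flush
[20] P2: load  L5 | P0:I, P1:I, P2:M(7), P3:I | bus: none
[21] P2: store L3 := 26 | P0:I, P1:I, P2:M(26), P3:I | bus: BusRdX,Flush
[22] P1: load  L0 | P0:I, P1:S(17), P2:S(17), P3:I | bus: BusRd,Flush
[23] P3: store L0 := 34 | P0:I, P1:I, P2:I, P3:M(34) | bus: BusRdX
[24] P3: store L2 := 40 | P0:I, P1:I, P2:I, P3:M(40) | bus: BusRdX
[25] P3: load  L0 | P0:I, P1:I, P2:I, P3:M(34) | bus: none
[26] P2: load  L1 | P0:I, P1:I, P2:S(0), P3:I | bus: BusRd
[27] P2: store L4 := 57 | P0:I, P1:I, P2:M(57), P3:I | bus: BusRdX
[28] P1: load  L4 | P0:I, P1:S(57), P2:S(57), P3:I | bus: BusRd,Flush
[29] P2: load  L0 | P0:I, P1:I, P2:S(34), P3:S(34) | bus: BusRd,Flush
[30] P0: store L5 := 43 | P0:M(43), P1:I, P2:I, P3:I | bus: BusRdX,Flush

invalidations = 6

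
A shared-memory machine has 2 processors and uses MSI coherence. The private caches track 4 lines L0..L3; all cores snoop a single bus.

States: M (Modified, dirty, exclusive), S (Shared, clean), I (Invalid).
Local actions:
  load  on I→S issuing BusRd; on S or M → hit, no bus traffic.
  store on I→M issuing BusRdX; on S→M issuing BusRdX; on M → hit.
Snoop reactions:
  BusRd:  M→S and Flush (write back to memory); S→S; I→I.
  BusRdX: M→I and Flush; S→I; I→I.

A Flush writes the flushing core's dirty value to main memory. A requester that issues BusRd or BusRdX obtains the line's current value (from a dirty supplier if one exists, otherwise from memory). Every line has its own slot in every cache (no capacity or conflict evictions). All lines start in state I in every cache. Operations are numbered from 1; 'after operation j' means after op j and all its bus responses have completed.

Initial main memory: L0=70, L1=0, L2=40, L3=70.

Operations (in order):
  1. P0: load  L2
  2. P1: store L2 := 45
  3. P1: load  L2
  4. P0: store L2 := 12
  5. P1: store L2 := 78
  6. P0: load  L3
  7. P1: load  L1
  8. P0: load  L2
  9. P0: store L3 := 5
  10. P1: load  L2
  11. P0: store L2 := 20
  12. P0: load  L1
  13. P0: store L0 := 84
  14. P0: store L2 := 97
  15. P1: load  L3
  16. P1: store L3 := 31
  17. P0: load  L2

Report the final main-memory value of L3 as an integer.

memory[L3] = 5

[1] P0: load  L2 | P0:S(40), P1:I | bus: BusRd
[2] P1: store L2 := 45 | P0:I, P1:M(45) | bus: BusRdX
[3] P1: load  L2 | P0:I, P1:M(45) | bus: none
[4] P0: store L2 := 12 | P0:M(12), P1:I | bus: BusRdX,Flush
[5] P1: store L2 := 78 | P0:I, P1:M(78) | bus: BusRdX,Flush
[6] P0: load  L3 | P0:S(70), P1:I | bus: BusRd
[7] P1: load  L1 | P0:I, P1:S(0) | bus: BusRd
[8] P0: load  L2 | P0:S(78), P1:S(78) | bus: BusRd,Flush
[9] P0: store L3 := 5 | P0:M(5), P1:I | bus: BusRdX
[10] P1: load  L2 | P0:S(78), P1:S(78) | bus: none
[11] P0: store L2 := 20 | P0:M(20), P1:I | bus: BusRdX
[12] P0: load  L1 | P0:S(0), P1:S(0) | bus: BusRd
[13] P0: store L0 := 84 | P0:M(84), P1:I | bus: BusRdX
[14] P0: store L2 := 97 | P0:M(97), P1:I | bus: none
[15] P1: load  L3 | P0:S(5), P1:S(5) | bus: BusRd,Flush
[16] P1: store L3 := 31 | P0:I, P1:M(31) | bus: BusRdX
[17] P0: load  L2 | P0:M(97), P1:I | bus: none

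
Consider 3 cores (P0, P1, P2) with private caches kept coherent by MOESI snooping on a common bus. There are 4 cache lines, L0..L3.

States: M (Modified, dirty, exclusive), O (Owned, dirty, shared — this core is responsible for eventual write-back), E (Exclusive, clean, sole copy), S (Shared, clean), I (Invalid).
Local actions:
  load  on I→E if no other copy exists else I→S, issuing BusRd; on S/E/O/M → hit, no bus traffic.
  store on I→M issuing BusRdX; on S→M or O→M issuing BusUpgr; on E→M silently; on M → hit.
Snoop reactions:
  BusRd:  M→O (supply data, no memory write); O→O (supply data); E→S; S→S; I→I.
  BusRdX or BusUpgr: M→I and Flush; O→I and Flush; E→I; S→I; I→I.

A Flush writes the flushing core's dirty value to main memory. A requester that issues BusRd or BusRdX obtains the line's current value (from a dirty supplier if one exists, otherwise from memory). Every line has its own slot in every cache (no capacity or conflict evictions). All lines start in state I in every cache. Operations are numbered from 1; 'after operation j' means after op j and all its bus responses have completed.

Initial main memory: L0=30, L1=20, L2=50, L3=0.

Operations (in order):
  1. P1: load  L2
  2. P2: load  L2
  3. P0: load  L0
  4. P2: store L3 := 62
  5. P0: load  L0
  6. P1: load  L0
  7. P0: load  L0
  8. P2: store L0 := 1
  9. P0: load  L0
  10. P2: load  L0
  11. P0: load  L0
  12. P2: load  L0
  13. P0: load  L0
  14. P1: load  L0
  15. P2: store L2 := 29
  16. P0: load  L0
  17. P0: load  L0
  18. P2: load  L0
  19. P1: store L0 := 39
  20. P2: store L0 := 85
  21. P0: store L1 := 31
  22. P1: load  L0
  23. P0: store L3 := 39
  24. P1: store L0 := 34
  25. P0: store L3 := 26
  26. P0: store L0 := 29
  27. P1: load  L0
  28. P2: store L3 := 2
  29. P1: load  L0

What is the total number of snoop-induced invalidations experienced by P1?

[1] P1: load  L2 | P0:I, P1:E(50), P2:I | bus: BusRd
[2] P2: load  L2 | P0:I, P1:S(50), P2:S(50) | bus: BusRd
[3] P0: load  L0 | P0:E(30), P1:I, P2:I | bus: BusRd
[4] P2: store L3 := 62 | P0:I, P1:I, P2:M(62) | bus: BusRdX
[5] P0: load  L0 | P0:E(30), P1:I, P2:I | bus: none
[6] P1: load  L0 | P0:S(30), P1:S(30), P2:I | bus: BusRd
[7] P0: load  L0 | P0:S(30), P1:S(30), P2:I | bus: none
[8] P2: store L0 := 1 | P0:I, P1:I, P2:M(1) | bus: BusRdX
[9] P0: load  L0 | P0:S(1), P1:I, P2:O(1) | bus: BusRd
[10] P2: load  L0 | P0:S(1), P1:I, P2:O(1) | bus: none
[11] P0: load  L0 | P0:S(1), P1:I, P2:O(1) | bus: none
[12] P2: load  L0 | P0:S(1), P1:I, P2:O(1) | bus: none
[13] P0: load  L0 | P0:S(1), P1:I, P2:O(1) | bus: none
[14] P1: load  L0 | P0:S(1), P1:S(1), P2:O(1) | bus: BusRd
[15] P2: store L2 := 29 | P0:I, P1:I, P2:M(29) | bus: BusUpgr
[16] P0: load  L0 | P0:S(1), P1:S(1), P2:O(1) | bus: none
[17] P0: load  L0 | P0:S(1), P1:S(1), P2:O(1) | bus: none
[18] P2: load  L0 | P0:S(1), P1:S(1), P2:O(1) | bus: none
[19] P1: store L0 := 39 | P0:I, P1:M(39), P2:I | bus: BusUpgr,Flush
[20] P2: store L0 := 85 | P0:I, P1:I, P2:M(85) | bus: BusRdX,Flush
[21] P0: store L1 := 31 | P0:M(31), P1:I, P2:I | bus: BusRdX
[22] P1: load  L0 | P0:I, P1:S(85), P2:O(85) | bus: BusRd
[23] P0: store L3 := 39 | P0:M(39), P1:I, P2:I | bus: BusRdX,Flush
[24] P1: store L0 := 34 | P0:I, P1:M(34), P2:I | bus: BusUpgr,Flush
[25] P0: store L3 := 26 | P0:M(26), P1:I, P2:I | bus: none
[26] P0: store L0 := 29 | P0:M(29), P1:I, P2:I | bus: BusRdX,Flush
[27] P1: load  L0 | P0:O(29), P1:S(29), P2:I | bus: BusRd
[28] P2: store L3 := 2 | P0:I, P1:I, P2:M(2) | bus: BusRdX,Flush
[29] P1: load  L0 | P0:O(29), P1:S(29), P2:I | bus: none

invalidations = 4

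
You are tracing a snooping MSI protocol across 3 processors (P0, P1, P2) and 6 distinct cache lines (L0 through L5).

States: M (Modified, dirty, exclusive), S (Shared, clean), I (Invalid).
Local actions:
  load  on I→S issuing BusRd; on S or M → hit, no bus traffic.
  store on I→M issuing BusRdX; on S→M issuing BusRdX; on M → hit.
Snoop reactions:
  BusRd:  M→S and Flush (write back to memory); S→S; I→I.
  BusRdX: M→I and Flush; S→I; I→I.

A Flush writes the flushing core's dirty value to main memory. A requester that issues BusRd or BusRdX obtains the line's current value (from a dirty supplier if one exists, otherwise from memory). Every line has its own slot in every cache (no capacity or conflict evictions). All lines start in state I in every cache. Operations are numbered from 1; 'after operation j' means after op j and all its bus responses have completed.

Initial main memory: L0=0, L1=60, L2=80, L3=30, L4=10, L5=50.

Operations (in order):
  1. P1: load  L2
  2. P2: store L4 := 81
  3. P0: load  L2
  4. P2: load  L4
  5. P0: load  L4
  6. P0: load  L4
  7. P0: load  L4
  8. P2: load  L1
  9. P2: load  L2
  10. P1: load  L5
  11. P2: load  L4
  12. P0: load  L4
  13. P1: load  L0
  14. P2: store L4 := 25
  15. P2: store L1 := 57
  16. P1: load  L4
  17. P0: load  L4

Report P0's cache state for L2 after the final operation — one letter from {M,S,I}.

1. P1: load  L2  bus=[BusRd]  L2: P0=I P1=S P2=I  mem[L2]=80
2. P2: store L4 := 81  bus=[BusRdX]  L4: P0=I P1=I P2=M  mem[L4]=10
3. P0: load  L2  bus=[BusRd]  L2: P0=S P1=S P2=I  mem[L2]=80
4. P2: load  L4  bus=[-]  L4: P0=I P1=I P2=M  mem[L4]=10
5. P0: load  L4  bus=[BusRd,Flush]  L4: P0=S P1=I P2=S  mem[L4]=81
6. P0: load  L4  bus=[-]  L4: P0=S P1=I P2=S  mem[L4]=81
7. P0: load  L4  bus=[-]  L4: P0=S P1=I P2=S  mem[L4]=81
8. P2: load  L1  bus=[BusRd]  L1: P0=I P1=I P2=S  mem[L1]=60
9. P2: load  L2  bus=[BusRd]  L2: P0=S P1=S P2=S  mem[L2]=80
10. P1: load  L5  bus=[BusRd]  L5: P0=I P1=S P2=I  mem[L5]=50
11. P2: load  L4  bus=[-]  L4: P0=S P1=I P2=S  mem[L4]=81
12. P0: load  L4  bus=[-]  L4: P0=S P1=I P2=S  mem[L4]=81
13. P1: load  L0  bus=[BusRd]  L0: P0=I P1=S P2=I  mem[L0]=0
14. P2: store L4 := 25  bus=[BusRdX]  L4: P0=I P1=I P2=M  mem[L4]=81
15. P2: store L1 := 57  bus=[BusRdX]  L1: P0=I P1=I P2=M  mem[L1]=60
16. P1: load  L4  bus=[BusRd,Flush]  L4: P0=I P1=S P2=S  mem[L4]=25
17. P0: load  L4  bus=[BusRd]  L4: P0=S P1=S P2=S  mem[L4]=25

state = S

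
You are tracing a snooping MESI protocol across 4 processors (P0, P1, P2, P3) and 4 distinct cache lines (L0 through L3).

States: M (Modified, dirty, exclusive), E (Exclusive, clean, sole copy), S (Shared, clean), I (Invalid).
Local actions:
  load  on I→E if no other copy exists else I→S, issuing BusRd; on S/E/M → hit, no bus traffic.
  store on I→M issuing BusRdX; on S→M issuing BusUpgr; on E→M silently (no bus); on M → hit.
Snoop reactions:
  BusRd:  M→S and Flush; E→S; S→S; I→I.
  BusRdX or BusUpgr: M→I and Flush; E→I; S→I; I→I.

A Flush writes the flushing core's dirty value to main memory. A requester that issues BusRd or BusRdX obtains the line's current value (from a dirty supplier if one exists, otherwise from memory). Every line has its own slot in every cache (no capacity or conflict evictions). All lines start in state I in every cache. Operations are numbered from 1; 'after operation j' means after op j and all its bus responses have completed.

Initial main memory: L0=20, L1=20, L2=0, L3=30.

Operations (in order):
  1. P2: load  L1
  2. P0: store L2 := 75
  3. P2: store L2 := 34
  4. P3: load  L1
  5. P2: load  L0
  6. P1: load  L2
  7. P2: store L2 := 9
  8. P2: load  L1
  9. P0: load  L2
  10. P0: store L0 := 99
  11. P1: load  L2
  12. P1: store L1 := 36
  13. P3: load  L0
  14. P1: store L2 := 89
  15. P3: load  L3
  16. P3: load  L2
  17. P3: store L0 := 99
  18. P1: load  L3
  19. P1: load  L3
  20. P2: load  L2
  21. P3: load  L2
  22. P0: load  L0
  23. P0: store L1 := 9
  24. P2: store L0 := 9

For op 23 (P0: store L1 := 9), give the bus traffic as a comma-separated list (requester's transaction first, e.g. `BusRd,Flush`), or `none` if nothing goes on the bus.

1. P2: load  L1  bus=[BusRd]  L1: P0=I P1=I P2=E P3=I  mem[L1]=20
2. P0: store L2 := 75  bus=[BusRdX]  L2: P0=M P1=I P2=I P3=I  mem[L2]=0
3. P2: store L2 := 34  bus=[BusRdX,Flush]  L2: P0=I P1=I P2=M P3=I  mem[L2]=75
4. P3: load  L1  bus=[BusRd]  L1: P0=I P1=I P2=S P3=S  mem[L1]=20
5. P2: load  L0  bus=[BusRd]  L0: P0=I P1=I P2=E P3=I  mem[L0]=20
6. P1: load  L2  bus=[BusRd,Flush]  L2: P0=I P1=S P2=S P3=I  mem[L2]=34
7. P2: store L2 := 9  bus=[BusUpgr]  L2: P0=I P1=I P2=M P3=I  mem[L2]=34
8. P2: load  L1  bus=[-]  L1: P0=I P1=I P2=S P3=S  mem[L1]=20
9. P0: load  L2  bus=[BusRd,Flush]  L2: P0=S P1=I P2=S P3=I  mem[L2]=9
10. P0: store L0 := 99  bus=[BusRdX]  L0: P0=M P1=I P2=I P3=I  mem[L0]=20
11. P1: load  L2  bus=[BusRd]  L2: P0=S P1=S P2=S P3=I  mem[L2]=9
12. P1: store L1 := 36  bus=[BusRdX]  L1: P0=I P1=M P2=I P3=I  mem[L1]=20
13. P3: load  L0  bus=[BusRd,Flush]  L0: P0=S P1=I P2=I P3=S  mem[L0]=99
14. P1: store L2 := 89  bus=[BusUpgr]  L2: P0=I P1=M P2=I P3=I  mem[L2]=9
15. P3: load  L3  bus=[BusRd]  L3: P0=I P1=I P2=I P3=E  mem[L3]=30
16. P3: load  L2  bus=[BusRd,Flush]  L2: P0=I P1=S P2=I P3=S  mem[L2]=89
17. P3: store L0 := 99  bus=[BusUpgr]  L0: P0=I P1=I P2=I P3=M  mem[L0]=99
18. P1: load  L3  bus=[BusRd]  L3: P0=I P1=S P2=I P3=S  mem[L3]=30
19. P1: load  L3  bus=[-]  L3: P0=I P1=S P2=I P3=S  mem[L3]=30
20. P2: load  L2  bus=[BusRd]  L2: P0=I P1=S P2=S P3=S  mem[L2]=89
21. P3: load  L2  bus=[-]  L2: P0=I P1=S P2=S P3=S  mem[L2]=89
22. P0: load  L0  bus=[BusRd,Flush]  L0: P0=S P1=I P2=I P3=S  mem[L0]=99
23. P0: store L1 := 9  bus=[BusRdX,Flush]  L1: P0=M P1=I P2=I P3=I  mem[L1]=36
24. P2: store L0 := 9  bus=[BusRdX]  L0: P0=I P1=I P2=M P3=I  mem[L0]=99

bus = BusRdX,Flush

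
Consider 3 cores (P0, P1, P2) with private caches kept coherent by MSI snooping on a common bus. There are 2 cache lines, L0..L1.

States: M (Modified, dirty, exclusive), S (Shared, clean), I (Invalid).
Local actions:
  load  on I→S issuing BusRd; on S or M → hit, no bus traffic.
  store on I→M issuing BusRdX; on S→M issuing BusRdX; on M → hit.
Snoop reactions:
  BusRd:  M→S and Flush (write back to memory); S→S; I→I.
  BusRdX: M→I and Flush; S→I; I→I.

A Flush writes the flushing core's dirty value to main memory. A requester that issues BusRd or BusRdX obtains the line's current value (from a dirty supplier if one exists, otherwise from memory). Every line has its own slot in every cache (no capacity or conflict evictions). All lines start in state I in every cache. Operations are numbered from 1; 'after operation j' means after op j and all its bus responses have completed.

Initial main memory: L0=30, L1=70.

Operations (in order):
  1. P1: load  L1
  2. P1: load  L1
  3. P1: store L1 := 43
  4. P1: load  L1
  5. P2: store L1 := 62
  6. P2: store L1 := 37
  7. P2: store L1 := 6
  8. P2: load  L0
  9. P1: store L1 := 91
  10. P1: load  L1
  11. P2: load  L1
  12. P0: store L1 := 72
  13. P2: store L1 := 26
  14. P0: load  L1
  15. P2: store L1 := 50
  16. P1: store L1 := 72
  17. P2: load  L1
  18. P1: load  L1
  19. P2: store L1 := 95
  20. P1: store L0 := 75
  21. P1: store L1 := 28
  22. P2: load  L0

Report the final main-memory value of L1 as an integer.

step 1: P1: load  L1  ⟶  ISI  (L1)  txn=BusRd  M[L1]=70
step 2: P1: load  L1  ⟶  ISI  (L1)  txn=∅  M[L1]=70
step 3: P1: store L1 := 43  ⟶  IMI  (L1)  txn=BusRdX  M[L1]=70
step 4: P1: load  L1  ⟶  IMI  (L1)  txn=∅  M[L1]=70
step 5: P2: store L1 := 62  ⟶  IIM  (L1)  txn=BusRdX+Flush  M[L1]=43
step 6: P2: store L1 := 37  ⟶  IIM  (L1)  txn=∅  M[L1]=43
step 7: P2: store L1 := 6  ⟶  IIM  (L1)  txn=∅  M[L1]=43
step 8: P2: load  L0  ⟶  IIS  (L0)  txn=BusRd  M[L0]=30
step 9: P1: store L1 := 91  ⟶  IMI  (L1)  txn=BusRdX+Flush  M[L1]=6
step 10: P1: load  L1  ⟶  IMI  (L1)  txn=∅  M[L1]=6
step 11: P2: load  L1  ⟶  ISS  (L1)  txn=BusRd+Flush  M[L1]=91
step 12: P0: store L1 := 72  ⟶  MII  (L1)  txn=BusRdX  M[L1]=91
step 13: P2: store L1 := 26  ⟶  IIM  (L1)  txn=BusRdX+Flush  M[L1]=72
step 14: P0: load  L1  ⟶  SIS  (L1)  txn=BusRd+Flush  M[L1]=26
step 15: P2: store L1 := 50  ⟶  IIM  (L1)  txn=BusRdX  M[L1]=26
step 16: P1: store L1 := 72  ⟶  IMI  (L1)  txn=BusRdX+Flush  M[L1]=50
step 17: P2: load  L1  ⟶  ISS  (L1)  txn=BusRd+Flush  M[L1]=72
step 18: P1: load  L1  ⟶  ISS  (L1)  txn=∅  M[L1]=72
step 19: P2: store L1 := 95  ⟶  IIM  (L1)  txn=BusRdX  M[L1]=72
step 20: P1: store L0 := 75  ⟶  IMI  (L0)  txn=BusRdX  M[L0]=30
step 21: P1: store L1 := 28  ⟶  IMI  (L1)  txn=BusRdX+Flush  M[L1]=95
step 22: P2: load  L0  ⟶  ISS  (L0)  txn=BusRd+Flush  M[L0]=75

memory[L1] = 95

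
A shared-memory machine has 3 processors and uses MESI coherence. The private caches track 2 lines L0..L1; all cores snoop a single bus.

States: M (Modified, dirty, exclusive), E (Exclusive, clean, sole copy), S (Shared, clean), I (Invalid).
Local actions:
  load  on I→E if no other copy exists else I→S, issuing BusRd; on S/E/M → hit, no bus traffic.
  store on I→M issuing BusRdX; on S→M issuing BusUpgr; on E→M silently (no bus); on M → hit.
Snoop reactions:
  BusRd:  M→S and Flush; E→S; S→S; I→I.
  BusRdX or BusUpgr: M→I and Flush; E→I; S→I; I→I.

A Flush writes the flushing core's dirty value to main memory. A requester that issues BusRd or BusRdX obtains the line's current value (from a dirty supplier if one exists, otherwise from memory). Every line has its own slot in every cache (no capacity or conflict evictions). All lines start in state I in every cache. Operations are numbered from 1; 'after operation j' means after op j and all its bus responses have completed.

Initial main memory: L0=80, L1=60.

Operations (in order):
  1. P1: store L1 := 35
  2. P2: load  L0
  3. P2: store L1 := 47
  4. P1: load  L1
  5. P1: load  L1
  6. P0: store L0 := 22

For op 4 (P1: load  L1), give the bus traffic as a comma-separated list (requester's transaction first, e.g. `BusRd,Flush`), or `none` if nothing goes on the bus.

bus = BusRd,Flush

[1] P1: store L1 := 35 | P0:I, P1:M(35), P2:I | bus: BusRdX
[2] P2: load  L0 | P0:I, P1:I, P2:E(80) | bus: BusRd
[3] P2: store L1 := 47 | P0:I, P1:I, P2:M(47) | bus: BusRdX,Flush
[4] P1: load  L1 | P0:I, P1:S(47), P2:S(47) | bus: BusRd,Flush
[5] P1: load  L1 | P0:I, P1:S(47), P2:S(47) | bus: none
[6] P0: store L0 := 22 | P0:M(22), P1:I, P2:I | bus: BusRdX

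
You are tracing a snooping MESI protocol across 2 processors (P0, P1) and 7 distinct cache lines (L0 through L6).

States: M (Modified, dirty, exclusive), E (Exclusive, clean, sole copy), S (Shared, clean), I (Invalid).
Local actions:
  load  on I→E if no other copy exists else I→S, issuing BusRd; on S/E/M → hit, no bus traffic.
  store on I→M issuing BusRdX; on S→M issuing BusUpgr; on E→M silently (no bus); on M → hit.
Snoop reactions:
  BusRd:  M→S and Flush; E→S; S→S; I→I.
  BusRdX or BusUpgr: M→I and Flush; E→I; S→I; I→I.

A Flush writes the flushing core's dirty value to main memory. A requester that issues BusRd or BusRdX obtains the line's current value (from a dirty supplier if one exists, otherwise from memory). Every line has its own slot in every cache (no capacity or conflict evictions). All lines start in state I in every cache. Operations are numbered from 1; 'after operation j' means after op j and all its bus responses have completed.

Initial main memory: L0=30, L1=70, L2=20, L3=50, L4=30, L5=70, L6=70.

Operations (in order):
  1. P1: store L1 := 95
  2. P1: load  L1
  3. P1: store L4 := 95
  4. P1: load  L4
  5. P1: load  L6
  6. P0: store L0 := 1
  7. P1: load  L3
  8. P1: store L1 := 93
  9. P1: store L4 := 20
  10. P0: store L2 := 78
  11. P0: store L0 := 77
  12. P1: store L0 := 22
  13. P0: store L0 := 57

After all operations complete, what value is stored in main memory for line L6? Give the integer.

step 1: P1: store L1 := 95  ⟶  IM  (L1)  txn=BusRdX  M[L1]=70
step 2: P1: load  L1  ⟶  IM  (L1)  txn=∅  M[L1]=70
step 3: P1: store L4 := 95  ⟶  IM  (L4)  txn=BusRdX  M[L4]=30
step 4: P1: load  L4  ⟶  IM  (L4)  txn=∅  M[L4]=30
step 5: P1: load  L6  ⟶  IE  (L6)  txn=BusRd  M[L6]=70
step 6: P0: store L0 := 1  ⟶  MI  (L0)  txn=BusRdX  M[L0]=30
step 7: P1: load  L3  ⟶  IE  (L3)  txn=BusRd  M[L3]=50
step 8: P1: store L1 := 93  ⟶  IM  (L1)  txn=∅  M[L1]=70
step 9: P1: store L4 := 20  ⟶  IM  (L4)  txn=∅  M[L4]=30
step 10: P0: store L2 := 78  ⟶  MI  (L2)  txn=BusRdX  M[L2]=20
step 11: P0: store L0 := 77  ⟶  MI  (L0)  txn=∅  M[L0]=30
step 12: P1: store L0 := 22  ⟶  IM  (L0)  txn=BusRdX+Flush  M[L0]=77
step 13: P0: store L0 := 57  ⟶  MI  (L0)  txn=BusRdX+Flush  M[L0]=22

memory[L6] = 70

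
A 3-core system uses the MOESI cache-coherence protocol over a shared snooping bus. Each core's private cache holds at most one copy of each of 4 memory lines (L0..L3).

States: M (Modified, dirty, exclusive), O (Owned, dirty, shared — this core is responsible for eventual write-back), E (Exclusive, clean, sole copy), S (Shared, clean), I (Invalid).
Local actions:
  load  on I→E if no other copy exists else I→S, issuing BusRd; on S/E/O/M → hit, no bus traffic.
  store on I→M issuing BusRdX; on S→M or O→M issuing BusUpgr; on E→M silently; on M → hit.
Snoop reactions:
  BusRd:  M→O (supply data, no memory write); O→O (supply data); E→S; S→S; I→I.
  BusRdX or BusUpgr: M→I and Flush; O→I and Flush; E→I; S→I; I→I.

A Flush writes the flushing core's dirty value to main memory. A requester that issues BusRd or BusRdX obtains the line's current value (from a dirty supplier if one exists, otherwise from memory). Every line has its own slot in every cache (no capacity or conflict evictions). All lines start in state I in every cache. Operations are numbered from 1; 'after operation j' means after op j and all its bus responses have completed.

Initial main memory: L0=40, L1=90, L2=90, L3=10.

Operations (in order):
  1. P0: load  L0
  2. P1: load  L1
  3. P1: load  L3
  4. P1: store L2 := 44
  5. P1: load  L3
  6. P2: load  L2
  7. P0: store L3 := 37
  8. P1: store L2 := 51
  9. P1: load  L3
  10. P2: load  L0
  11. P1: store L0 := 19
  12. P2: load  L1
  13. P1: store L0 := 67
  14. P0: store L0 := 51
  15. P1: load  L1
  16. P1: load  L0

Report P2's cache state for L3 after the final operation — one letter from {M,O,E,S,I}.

[1] P0: load  L0 | P0:E(40), P1:I, P2:I | bus: BusRd
[2] P1: load  L1 | P0:I, P1:E(90), P2:I | bus: BusRd
[3] P1: load  L3 | P0:I, P1:E(10), P2:I | bus: BusRd
[4] P1: store L2 := 44 | P0:I, P1:M(44), P2:I | bus: BusRdX
[5] P1: load  L3 | P0:I, P1:E(10), P2:I | bus: none
[6] P2: load  L2 | P0:I, P1:O(44), P2:S(44) | bus: BusRd
[7] P0: store L3 := 37 | P0:M(37), P1:I, P2:I | bus: BusRdX
[8] P1: store L2 := 51 | P0:I, P1:M(51), P2:I | bus: BusUpgr
[9] P1: load  L3 | P0:O(37), P1:S(37), P2:I | bus: BusRd
[10] P2: load  L0 | P0:S(40), P1:I, P2:S(40) | bus: BusRd
[11] P1: store L0 := 19 | P0:I, P1:M(19), P2:I | bus: BusRdX
[12] P2: load  L1 | P0:I, P1:S(90), P2:S(90) | bus: BusRd
[13] P1: store L0 := 67 | P0:I, P1:M(67), P2:I | bus: none
[14] P0: store L0 := 51 | P0:M(51), P1:I, P2:I | bus: BusRdX,Flush
[15] P1: load  L1 | P0:I, P1:S(90), P2:S(90) | bus: none
[16] P1: load  L0 | P0:O(51), P1:S(51), P2:I | bus: BusRd

state = I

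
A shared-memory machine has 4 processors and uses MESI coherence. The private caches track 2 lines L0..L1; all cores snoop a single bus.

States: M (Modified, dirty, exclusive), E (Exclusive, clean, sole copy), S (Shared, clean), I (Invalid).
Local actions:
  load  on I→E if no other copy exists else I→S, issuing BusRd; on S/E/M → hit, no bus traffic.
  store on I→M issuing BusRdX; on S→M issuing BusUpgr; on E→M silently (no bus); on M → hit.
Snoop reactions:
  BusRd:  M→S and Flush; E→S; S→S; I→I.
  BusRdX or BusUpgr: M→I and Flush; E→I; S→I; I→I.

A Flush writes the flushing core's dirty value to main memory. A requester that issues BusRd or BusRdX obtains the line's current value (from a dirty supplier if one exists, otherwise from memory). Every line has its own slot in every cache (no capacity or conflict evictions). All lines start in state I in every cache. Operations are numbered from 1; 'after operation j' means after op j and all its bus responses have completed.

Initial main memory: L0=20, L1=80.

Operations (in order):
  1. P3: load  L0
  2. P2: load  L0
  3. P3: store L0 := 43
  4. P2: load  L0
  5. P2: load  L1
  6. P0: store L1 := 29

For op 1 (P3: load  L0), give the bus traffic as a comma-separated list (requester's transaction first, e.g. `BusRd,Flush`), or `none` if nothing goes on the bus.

bus = BusRd

  op1 P3: load  L0 → I/I/I/E on L0; bus BusRd; mem=20
  op2 P2: load  L0 → I/I/S/S on L0; bus BusRd; mem=20
  op3 P3: store L0 := 43 → I/I/I/M on L0; bus BusUpgr; mem=20
  op4 P2: load  L0 → I/I/S/S on L0; bus BusRd Flush; mem=43
  op5 P2: load  L1 → I/I/E/I on L1; bus BusRd; mem=80
  op6 P0: store L1 := 29 → M/I/I/I on L1; bus BusRdX; mem=80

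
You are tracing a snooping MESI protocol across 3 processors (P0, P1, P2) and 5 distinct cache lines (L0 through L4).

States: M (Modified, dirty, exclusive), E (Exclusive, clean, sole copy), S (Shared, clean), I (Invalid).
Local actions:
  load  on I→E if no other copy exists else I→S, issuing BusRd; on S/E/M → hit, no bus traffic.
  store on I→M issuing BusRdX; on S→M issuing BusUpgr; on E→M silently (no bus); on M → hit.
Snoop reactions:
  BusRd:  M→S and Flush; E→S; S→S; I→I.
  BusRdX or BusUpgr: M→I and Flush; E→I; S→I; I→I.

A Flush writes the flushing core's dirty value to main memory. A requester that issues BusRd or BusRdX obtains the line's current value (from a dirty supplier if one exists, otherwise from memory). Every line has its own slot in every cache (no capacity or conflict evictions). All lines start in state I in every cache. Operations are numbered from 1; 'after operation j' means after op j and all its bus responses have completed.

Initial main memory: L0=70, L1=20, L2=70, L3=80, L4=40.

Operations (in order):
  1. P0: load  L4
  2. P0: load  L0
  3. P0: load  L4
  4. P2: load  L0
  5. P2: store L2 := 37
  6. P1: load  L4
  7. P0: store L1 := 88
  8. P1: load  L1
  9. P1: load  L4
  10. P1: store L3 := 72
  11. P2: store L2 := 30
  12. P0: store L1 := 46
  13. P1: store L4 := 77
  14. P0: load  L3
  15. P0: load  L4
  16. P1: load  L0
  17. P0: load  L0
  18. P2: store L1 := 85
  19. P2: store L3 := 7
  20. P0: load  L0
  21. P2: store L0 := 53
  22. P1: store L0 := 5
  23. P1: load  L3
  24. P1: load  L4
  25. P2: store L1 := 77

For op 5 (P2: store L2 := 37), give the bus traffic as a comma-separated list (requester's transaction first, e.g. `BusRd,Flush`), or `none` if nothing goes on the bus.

1. P0: load  L4  bus=[BusRd]  L4: P0=E P1=I P2=I  mem[L4]=40
2. P0: load  L0  bus=[BusRd]  L0: P0=E P1=I P2=I  mem[L0]=70
3. P0: load  L4  bus=[-]  L4: P0=E P1=I P2=I  mem[L4]=40
4. P2: load  L0  bus=[BusRd]  L0: P0=S P1=I P2=S  mem[L0]=70
5. P2: store L2 := 37  bus=[BusRdX]  L2: P0=I P1=I P2=M  mem[L2]=70
6. P1: load  L4  bus=[BusRd]  L4: P0=S P1=S P2=I  mem[L4]=40
7. P0: store L1 := 88  bus=[BusRdX]  L1: P0=M P1=I P2=I  mem[L1]=20
8. P1: load  L1  bus=[BusRd,Flush]  L1: P0=S P1=S P2=I  mem[L1]=88
9. P1: load  L4  bus=[-]  L4: P0=S P1=S P2=I  mem[L4]=40
10. P1: store L3 := 72  bus=[BusRdX]  L3: P0=I P1=M P2=I  mem[L3]=80
11. P2: store L2 := 30  bus=[-]  L2: P0=I P1=I P2=M  mem[L2]=70
12. P0: store L1 := 46  bus=[BusUpgr]  L1: P0=M P1=I P2=I  mem[L1]=88
13. P1: store L4 := 77  bus=[BusUpgr]  L4: P0=I P1=M P2=I  mem[L4]=40
14. P0: load  L3  bus=[BusRd,Flush]  L3: P0=S P1=S P2=I  mem[L3]=72
15. P0: load  L4  bus=[BusRd,Flush]  L4: P0=S P1=S P2=I  mem[L4]=77
16. P1: load  L0  bus=[BusRd]  L0: P0=S P1=S P2=S  mem[L0]=70
17. P0: load  L0  bus=[-]  L0: P0=S P1=S P2=S  mem[L0]=70
18. P2: store L1 := 85  bus=[BusRdX,Flush]  L1: P0=I P1=I P2=M  mem[L1]=46
19. P2: store L3 := 7  bus=[BusRdX]  L3: P0=I P1=I P2=M  mem[L3]=72
20. P0: load  L0  bus=[-]  L0: P0=S P1=S P2=S  mem[L0]=70
21. P2: store L0 := 53  bus=[BusUpgr]  L0: P0=I P1=I P2=M  mem[L0]=70
22. P1: store L0 := 5  bus=[BusRdX,Flush]  L0: P0=I P1=M P2=I  mem[L0]=53
23. P1: load  L3  bus=[BusRd,Flush]  L3: P0=I P1=S P2=S  mem[L3]=7
24. P1: load  L4  bus=[-]  L4: P0=S P1=S P2=I  mem[L4]=77
25. P2: store L1 := 77  bus=[-]  L1: P0=I P1=I P2=M  mem[L1]=46

bus = BusRdX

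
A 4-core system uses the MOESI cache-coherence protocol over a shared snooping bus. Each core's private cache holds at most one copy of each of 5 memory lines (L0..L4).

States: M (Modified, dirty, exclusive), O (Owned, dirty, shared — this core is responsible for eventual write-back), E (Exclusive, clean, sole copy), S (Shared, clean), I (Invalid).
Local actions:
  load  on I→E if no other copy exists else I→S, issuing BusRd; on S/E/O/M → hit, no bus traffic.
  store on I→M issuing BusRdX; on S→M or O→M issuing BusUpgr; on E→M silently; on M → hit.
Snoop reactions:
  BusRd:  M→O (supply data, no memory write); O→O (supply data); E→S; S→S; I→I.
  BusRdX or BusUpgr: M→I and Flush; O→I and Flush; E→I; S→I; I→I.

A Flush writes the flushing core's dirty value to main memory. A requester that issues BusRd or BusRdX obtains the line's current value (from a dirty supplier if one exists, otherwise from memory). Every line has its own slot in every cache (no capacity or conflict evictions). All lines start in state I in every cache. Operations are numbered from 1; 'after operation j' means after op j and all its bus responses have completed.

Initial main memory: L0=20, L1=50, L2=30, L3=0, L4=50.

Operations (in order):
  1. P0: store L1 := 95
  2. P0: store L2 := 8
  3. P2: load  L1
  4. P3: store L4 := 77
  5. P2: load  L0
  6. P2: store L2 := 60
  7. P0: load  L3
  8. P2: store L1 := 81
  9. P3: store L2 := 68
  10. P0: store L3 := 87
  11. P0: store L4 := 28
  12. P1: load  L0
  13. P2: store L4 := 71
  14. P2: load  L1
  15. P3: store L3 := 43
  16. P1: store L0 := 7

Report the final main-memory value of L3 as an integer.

memory[L3] = 87

[1] P0: store L1 := 95 | P0:M(95), P1:I, P2:I, P3:I | bus: BusRdX
[2] P0: store L2 := 8 | P0:M(8), P1:I, P2:I, P3:I | bus: BusRdX
[3] P2: load  L1 | P0:O(95), P1:I, P2:S(95), P3:I | bus: BusRd
[4] P3: store L4 := 77 | P0:I, P1:I, P2:I, P3:M(77) | bus: BusRdX
[5] P2: load  L0 | P0:I, P1:I, P2:E(20), P3:I | bus: BusRd
[6] P2: store L2 := 60 | P0:I, P1:I, P2:M(60), P3:I | bus: BusRdX,Flush
[7] P0: load  L3 | P0:E(0), P1:I, P2:I, P3:I | bus: BusRd
[8] P2: store L1 := 81 | P0:I, P1:I, P2:M(81), P3:I | bus: BusUpgr,Flush
[9] P3: store L2 := 68 | P0:I, P1:I, P2:I, P3:M(68) | bus: BusRdX,Flush
[10] P0: store L3 := 87 | P0:M(87), P1:I, P2:I, P3:I | bus: none
[11] P0: store L4 := 28 | P0:M(28), P1:I, P2:I, P3:I | bus: BusRdX,Flush
[12] P1: load  L0 | P0:I, P1:S(20), P2:S(20), P3:I | bus: BusRd
[13] P2: store L4 := 71 | P0:I, P1:I, P2:M(71), P3:I | bus: BusRdX,Flush
[14] P2: load  L1 | P0:I, P1:I, P2:M(81), P3:I | bus: none
[15] P3: store L3 := 43 | P0:I, P1:I, P2:I, P3:M(43) | bus: BusRdX,Flush
[16] P1: store L0 := 7 | P0:I, P1:M(7), P2:I, P3:I | bus: BusUpgr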